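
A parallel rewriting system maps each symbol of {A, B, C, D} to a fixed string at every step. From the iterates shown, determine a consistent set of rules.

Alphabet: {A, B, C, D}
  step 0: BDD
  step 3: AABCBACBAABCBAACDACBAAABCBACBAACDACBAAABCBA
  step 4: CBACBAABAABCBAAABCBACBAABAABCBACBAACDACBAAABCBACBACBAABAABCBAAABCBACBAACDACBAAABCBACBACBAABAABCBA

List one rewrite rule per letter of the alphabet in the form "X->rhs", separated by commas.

  step 3 ⇒ step 4: AABCBACBAABCBAACDACBAAABCBACBAACDACBAAABCBA ⇒ CBA·CBA·AB·A·AB·CBA·A·AB·CBA·CBA·AB·A·AB·CBA·CBA·A·CDA·CBA·A·AB·CBA·CBA·CBA·AB·A·AB·CBA·A·AB·CBA·CBA·A·CDA·CBA·A·AB·CBA·CBA·CBA·AB·A·AB·CBA
    A ↦ CBA
    B ↦ AB
    C ↦ A
    D ↦ CDA

A->CBA, B->AB, C->A, D->CDA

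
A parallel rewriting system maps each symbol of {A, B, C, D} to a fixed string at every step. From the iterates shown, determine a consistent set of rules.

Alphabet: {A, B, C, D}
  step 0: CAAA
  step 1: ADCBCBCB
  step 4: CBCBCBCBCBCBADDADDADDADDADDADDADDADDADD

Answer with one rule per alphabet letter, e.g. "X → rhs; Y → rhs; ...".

A->CB, B->D, C->AD, D->CB

  step 0 ⇒ step 1: CAAA ⇒ AD·CB·CB·CB
    A ↦ CB
    C ↦ AD
    B ↦ D  (constrained at step 1)
    D ↦ CB  (constrained at step 1)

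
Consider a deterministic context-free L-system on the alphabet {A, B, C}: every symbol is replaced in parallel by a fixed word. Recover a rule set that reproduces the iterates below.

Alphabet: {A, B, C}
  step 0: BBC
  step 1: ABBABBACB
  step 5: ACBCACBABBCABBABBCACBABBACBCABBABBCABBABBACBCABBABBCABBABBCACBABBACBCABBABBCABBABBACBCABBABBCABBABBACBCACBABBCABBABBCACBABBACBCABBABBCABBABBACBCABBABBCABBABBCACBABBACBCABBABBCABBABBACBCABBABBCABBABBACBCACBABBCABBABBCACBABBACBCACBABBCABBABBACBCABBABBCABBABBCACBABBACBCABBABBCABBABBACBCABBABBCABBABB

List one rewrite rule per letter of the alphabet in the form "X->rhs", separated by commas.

  step 0 ⇒ step 1: BBC ⇒ ABB·ABB·ACB
    B ↦ ABB
    C ↦ ACB
    A ↦ C  (constrained at step 1)

A->C, B->ABB, C->ACB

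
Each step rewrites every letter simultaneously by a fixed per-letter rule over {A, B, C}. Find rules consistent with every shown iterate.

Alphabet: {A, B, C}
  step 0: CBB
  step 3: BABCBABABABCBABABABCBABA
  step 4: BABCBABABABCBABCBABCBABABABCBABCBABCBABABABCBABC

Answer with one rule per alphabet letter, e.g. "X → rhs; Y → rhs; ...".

A->BC, B->BA, C->BA

  step 3 ⇒ step 4: BABCBABABABCBABABABCBABA ⇒ BA·BC·BA·BA·BA·BC·BA·BC·BA·BC·BA·BA·BA·BC·BA·BC·BA·BC·BA·BA·BA·BC·BA·BC
    A ↦ BC
    B ↦ BA
    C ↦ BA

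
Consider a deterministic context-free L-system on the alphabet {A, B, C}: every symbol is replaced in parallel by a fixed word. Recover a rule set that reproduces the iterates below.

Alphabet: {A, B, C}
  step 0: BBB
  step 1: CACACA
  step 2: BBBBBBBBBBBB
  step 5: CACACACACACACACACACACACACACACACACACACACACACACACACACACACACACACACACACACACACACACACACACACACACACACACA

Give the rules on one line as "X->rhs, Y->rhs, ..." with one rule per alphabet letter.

A->BB, B->CA, C->BB

  step 1 ⇒ step 2: CACACA ⇒ BB·BB·BB·BB·BB·BB
    A ↦ BB
    C ↦ BB
  step 0 ⇒ step 1: BBB ⇒ CA·CA·CA
    B ↦ CA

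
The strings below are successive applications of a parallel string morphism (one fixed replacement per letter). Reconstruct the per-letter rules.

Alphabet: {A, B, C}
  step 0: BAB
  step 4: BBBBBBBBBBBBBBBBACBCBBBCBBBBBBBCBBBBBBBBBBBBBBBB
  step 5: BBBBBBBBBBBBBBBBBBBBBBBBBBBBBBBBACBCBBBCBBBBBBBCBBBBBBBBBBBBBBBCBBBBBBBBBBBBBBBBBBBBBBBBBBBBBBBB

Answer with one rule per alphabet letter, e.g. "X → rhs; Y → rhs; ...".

  step 4 ⇒ step 5: BBBBBBBBBBBBBBBBACBCBBBCBBBBBBBCBBBBBBBBBBBBBBBB ⇒ BB·BB·BB·BB·BB·BB·BB·BB·BB·BB·BB·BB·BB·BB·BB·BB·AC·BC·BB·BC·BB·BB·BB·BC·BB·BB·BB·BB·BB·BB·BB·BC·BB·BB·BB·BB·BB·BB·BB·BB·BB·BB·BB·BB·BB·BB·BB·BB
    A ↦ AC
    B ↦ BB
    C ↦ BC

A->AC, B->BB, C->BC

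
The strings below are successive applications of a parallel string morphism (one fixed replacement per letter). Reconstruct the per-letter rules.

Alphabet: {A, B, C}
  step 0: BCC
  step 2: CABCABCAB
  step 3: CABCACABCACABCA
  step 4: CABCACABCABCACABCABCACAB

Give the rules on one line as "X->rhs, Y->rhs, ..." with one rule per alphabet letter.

A->B, B->CA, C->CA

  step 3 ⇒ step 4: CABCACABCACABCA ⇒ CA·B·CA·CA·B·CA·B·CA·CA·B·CA·B·CA·CA·B
    A ↦ B
    B ↦ CA
    C ↦ CA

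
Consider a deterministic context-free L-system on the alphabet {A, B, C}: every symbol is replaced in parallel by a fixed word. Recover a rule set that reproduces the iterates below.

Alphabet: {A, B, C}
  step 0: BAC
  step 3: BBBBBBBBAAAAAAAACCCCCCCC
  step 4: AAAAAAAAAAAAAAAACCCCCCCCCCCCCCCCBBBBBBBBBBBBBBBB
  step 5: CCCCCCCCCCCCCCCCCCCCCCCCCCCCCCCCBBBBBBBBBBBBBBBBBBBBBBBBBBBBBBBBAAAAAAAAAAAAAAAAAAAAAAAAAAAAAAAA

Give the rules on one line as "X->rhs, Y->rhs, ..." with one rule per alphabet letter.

  step 4 ⇒ step 5: AAAAAAAAAAAAAAAACCCCCCCCCCCCCCCCBBBBBBBBBBBBBBBB ⇒ CC·CC·CC·CC·CC·CC·CC·CC·CC·CC·CC·CC·CC·CC·CC·CC·BB·BB·BB·BB·BB·BB·BB·BB·BB·BB·BB·BB·BB·BB·BB·BB·AA·AA·AA·AA·AA·AA·AA·AA·AA·AA·AA·AA·AA·AA·AA·AA
    A ↦ CC
    B ↦ AA
    C ↦ BB

A->CC, B->AA, C->BB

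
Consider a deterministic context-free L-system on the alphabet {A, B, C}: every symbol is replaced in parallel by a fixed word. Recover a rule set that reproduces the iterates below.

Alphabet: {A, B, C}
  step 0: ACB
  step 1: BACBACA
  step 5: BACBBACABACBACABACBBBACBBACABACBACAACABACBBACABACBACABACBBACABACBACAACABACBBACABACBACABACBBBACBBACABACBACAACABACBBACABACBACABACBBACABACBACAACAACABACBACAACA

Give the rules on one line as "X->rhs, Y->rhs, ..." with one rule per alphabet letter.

A->B, B->ACA, C->ACB

  step 0 ⇒ step 1: ACB ⇒ B·ACB·ACA
    A ↦ B
    B ↦ ACA
    C ↦ ACB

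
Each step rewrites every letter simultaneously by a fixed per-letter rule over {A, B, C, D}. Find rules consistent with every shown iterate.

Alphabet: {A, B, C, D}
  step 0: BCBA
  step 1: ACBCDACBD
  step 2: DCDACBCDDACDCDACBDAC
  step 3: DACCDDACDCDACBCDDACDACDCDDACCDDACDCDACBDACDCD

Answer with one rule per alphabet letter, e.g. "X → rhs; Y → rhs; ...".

A->D, B->ACB, C->CD, D->DAC

  step 2 ⇒ step 3: DCDACBCDDACDCDACBDAC ⇒ DAC·CD·DAC·D·CD·ACB·CD·DAC·DAC·D·CD·DAC·CD·DAC·D·CD·ACB·DAC·D·CD
    A ↦ D
    B ↦ ACB
    C ↦ CD
    D ↦ DAC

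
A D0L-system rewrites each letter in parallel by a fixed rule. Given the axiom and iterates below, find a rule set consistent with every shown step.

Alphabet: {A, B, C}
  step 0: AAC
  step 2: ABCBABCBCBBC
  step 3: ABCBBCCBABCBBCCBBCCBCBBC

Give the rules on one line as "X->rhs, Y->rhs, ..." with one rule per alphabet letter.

  step 2 ⇒ step 3: ABCBABCBCBBC ⇒ AB·CB·BC·CB·AB·CB·BC·CB·BC·CB·CB·BC
    A ↦ AB
    B ↦ CB
    C ↦ BC

A->AB, B->CB, C->BC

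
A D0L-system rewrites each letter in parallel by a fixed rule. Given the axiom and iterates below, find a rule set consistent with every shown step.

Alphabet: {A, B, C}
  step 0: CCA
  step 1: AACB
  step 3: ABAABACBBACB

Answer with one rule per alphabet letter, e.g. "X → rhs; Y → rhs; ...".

  step 0 ⇒ step 1: CCA ⇒ A·A·CB
    A ↦ CB
    C ↦ A
    B ↦ BA  (constrained at step 1)

A->CB, B->BA, C->A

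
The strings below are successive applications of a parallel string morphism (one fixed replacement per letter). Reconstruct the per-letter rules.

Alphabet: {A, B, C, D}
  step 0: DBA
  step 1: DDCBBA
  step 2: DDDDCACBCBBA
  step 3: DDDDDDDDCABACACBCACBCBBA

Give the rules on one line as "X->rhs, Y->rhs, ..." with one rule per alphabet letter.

  step 2 ⇒ step 3: DDDDCACBCBBA ⇒ DD·DD·DD·DD·CA·BA·CA·CB·CA·CB·CB·BA
    A ↦ BA
    B ↦ CB
    C ↦ CA
    D ↦ DD

A->BA, B->CB, C->CA, D->DD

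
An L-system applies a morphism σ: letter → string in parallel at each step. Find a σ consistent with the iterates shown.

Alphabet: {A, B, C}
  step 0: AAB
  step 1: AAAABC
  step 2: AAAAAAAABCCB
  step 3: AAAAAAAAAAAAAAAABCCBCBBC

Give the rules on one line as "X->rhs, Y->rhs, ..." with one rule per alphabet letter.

A->AA, B->BC, C->CB

  step 2 ⇒ step 3: AAAAAAAABCCB ⇒ AA·AA·AA·AA·AA·AA·AA·AA·BC·CB·CB·BC
    A ↦ AA
    B ↦ BC
    C ↦ CB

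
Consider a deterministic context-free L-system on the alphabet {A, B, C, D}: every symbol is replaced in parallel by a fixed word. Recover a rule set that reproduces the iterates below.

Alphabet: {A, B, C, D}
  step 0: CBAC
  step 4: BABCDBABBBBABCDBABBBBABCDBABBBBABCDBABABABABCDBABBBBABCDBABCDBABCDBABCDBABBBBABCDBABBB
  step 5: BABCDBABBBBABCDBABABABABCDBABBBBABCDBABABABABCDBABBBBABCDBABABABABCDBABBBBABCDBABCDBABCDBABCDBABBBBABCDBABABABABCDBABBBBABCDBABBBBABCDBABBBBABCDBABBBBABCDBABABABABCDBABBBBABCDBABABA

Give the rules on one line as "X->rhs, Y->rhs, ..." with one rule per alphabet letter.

  step 4 ⇒ step 5: BABCDBABBBBABCDBABBBBABCDBABBBBABCDBABABABABCDBABBBBABCDBABCDBABCDBABCDBABBBBABCDBABBB ⇒ BA·BCD·BA·BB·B·BA·BCD·BA·BA·BA·BA·BCD·BA·BB·B·BA·BCD·BA·BA·BA·BA·BCD·BA·BB·B·BA·BCD·BA·BA·BA·BA·BCD·BA·BB·B·BA·BCD·BA·BCD·BA·BCD·BA·BCD·BA·BB·B·BA·BCD·BA·BA·BA·BA·BCD·BA·BB·B·BA·BCD·BA·BB·B·BA·BCD·BA·BB·B·BA·BCD·BA·BB·B·BA·BCD·BA·BA·BA·BA·BCD·BA·BB·B·BA·BCD·BA·BA·BA
    A ↦ BCD
    B ↦ BA
    C ↦ BB
    D ↦ B

A->BCD, B->BA, C->BB, D->B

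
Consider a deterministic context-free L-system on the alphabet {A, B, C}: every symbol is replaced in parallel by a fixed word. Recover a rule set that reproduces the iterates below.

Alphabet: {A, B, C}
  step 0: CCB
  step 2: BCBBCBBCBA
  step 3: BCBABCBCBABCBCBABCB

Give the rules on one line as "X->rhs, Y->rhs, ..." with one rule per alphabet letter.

  step 2 ⇒ step 3: BCBBCBBCBA ⇒ BC·BA·BC·BC·BA·BC·BC·BA·BC·B
    A ↦ B
    B ↦ BC
    C ↦ BA

A->B, B->BC, C->BA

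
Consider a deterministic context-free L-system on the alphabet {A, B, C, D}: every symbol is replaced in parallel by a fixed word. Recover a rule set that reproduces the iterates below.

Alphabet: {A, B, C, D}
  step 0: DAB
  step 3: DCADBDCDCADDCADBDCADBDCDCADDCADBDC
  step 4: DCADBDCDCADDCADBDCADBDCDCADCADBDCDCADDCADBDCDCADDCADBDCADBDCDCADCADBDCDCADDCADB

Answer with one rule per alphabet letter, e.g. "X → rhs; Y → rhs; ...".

A->DC, B->D, C->DB, D->DCA

  step 3 ⇒ step 4: DCADBDCDCADDCADBDCADBDCDCADDCADBDC ⇒ DCA·DB·DC·DCA·D·DCA·DB·DCA·DB·DC·DCA·DCA·DB·DC·DCA·D·DCA·DB·DC·DCA·D·DCA·DB·DCA·DB·DC·DCA·DCA·DB·DC·DCA·D·DCA·DB
    A ↦ DC
    B ↦ D
    C ↦ DB
    D ↦ DCA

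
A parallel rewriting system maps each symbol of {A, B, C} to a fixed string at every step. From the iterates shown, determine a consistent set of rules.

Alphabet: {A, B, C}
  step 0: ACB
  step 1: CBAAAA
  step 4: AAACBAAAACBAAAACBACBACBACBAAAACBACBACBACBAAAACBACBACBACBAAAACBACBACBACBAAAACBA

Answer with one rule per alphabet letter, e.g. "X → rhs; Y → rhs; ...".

  step 0 ⇒ step 1: ACB ⇒ CBA·A·AA
    A ↦ CBA
    B ↦ AA
    C ↦ A

A->CBA, B->AA, C->A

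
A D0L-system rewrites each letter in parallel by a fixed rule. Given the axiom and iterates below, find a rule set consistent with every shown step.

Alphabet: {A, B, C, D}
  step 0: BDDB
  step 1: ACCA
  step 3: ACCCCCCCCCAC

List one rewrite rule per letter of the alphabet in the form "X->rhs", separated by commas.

A->BD, B->A, C->CC, D->C

  step 0 ⇒ step 1: BDDB ⇒ A·C·C·A
    B ↦ A
    D ↦ C
    A ↦ BD  (constrained at step 1)
    C ↦ CC  (constrained at step 1)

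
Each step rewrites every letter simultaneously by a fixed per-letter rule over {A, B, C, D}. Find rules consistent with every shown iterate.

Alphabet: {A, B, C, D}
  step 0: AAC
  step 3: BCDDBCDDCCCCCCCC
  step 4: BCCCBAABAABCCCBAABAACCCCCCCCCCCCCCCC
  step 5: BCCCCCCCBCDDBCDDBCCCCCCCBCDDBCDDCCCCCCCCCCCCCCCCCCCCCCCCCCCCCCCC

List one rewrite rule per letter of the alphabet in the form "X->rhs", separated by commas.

  step 4 ⇒ step 5: BCCCBAABAABCCCBAABAACCCCCCCCCCCCCCCC ⇒ BC·CC·CC·CC·BC·D·D·BC·D·D·BC·CC·CC·CC·BC·D·D·BC·D·D·CC·CC·CC·CC·CC·CC·CC·CC·CC·CC·CC·CC·CC·CC·CC·CC
    A ↦ D
    B ↦ BC
    C ↦ CC
  step 3 ⇒ step 4: BCDDBCDDCCCCCCCC ⇒ BC·CC·BAA·BAA·BC·CC·BAA·BAA·CC·CC·CC·CC·CC·CC·CC·CC
    D ↦ BAA

A->D, B->BC, C->CC, D->BAA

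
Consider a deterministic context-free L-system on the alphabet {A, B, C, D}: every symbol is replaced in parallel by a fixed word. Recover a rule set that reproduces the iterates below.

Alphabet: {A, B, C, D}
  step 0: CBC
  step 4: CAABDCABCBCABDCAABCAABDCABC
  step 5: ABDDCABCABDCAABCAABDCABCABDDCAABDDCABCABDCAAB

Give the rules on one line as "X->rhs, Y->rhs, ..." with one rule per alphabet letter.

A->D, B->CA, C->AB, D->BC

  step 4 ⇒ step 5: CAABDCABCBCABDCAABCAABDCABC ⇒ AB·D·D·CA·BC·AB·D·CA·AB·CA·AB·D·CA·BC·AB·D·D·CA·AB·D·D·CA·BC·AB·D·CA·AB
    A ↦ D
    B ↦ CA
    C ↦ AB
    D ↦ BC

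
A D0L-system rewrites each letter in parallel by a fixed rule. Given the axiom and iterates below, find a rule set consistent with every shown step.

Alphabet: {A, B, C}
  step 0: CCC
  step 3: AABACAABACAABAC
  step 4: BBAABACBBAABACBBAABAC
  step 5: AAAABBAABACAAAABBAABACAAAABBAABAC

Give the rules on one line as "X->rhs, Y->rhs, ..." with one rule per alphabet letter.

A->B, B->AA, C->AC

  step 4 ⇒ step 5: BBAABACBBAABACBBAABAC ⇒ AA·AA·B·B·AA·B·AC·AA·AA·B·B·AA·B·AC·AA·AA·B·B·AA·B·AC
    A ↦ B
    B ↦ AA
    C ↦ AC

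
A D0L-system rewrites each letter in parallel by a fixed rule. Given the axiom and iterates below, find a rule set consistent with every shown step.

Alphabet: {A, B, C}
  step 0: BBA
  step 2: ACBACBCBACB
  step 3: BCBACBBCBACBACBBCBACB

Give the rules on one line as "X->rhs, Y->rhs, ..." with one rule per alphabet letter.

  step 2 ⇒ step 3: ACBACBCBACB ⇒ BCB·A·CB·BCB·A·CB·A·CB·BCB·A·CB
    A ↦ BCB
    B ↦ CB
    C ↦ A

A->BCB, B->CB, C->A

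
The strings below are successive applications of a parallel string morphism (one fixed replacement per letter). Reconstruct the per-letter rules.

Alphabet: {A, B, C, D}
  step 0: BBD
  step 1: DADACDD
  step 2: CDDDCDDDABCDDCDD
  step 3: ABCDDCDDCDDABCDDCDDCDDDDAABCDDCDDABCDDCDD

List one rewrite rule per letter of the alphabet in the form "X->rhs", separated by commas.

  step 2 ⇒ step 3: CDDDCDDDABCDDCDD ⇒ AB·CDD·CDD·CDD·AB·CDD·CDD·CDD·D·DA·AB·CDD·CDD·AB·CDD·CDD
    A ↦ D
    B ↦ DA
    C ↦ AB
    D ↦ CDD

A->D, B->DA, C->AB, D->CDD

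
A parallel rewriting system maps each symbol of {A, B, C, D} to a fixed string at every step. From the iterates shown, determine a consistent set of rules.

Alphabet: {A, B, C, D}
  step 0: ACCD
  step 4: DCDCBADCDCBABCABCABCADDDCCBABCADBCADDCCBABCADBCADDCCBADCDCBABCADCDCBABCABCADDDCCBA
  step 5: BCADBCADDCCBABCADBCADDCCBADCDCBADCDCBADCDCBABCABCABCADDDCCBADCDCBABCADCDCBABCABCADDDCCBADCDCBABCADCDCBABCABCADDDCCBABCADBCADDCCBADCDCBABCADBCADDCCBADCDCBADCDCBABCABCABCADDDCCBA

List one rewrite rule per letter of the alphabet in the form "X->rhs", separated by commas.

  step 4 ⇒ step 5: DCDCBADCDCBABCABCABCADDDCCBABCADBCADDCCBABCADBCADDCCBADCDCBABCADCDCBABCABCADDDCCBA ⇒ BCA·D·BCA·D·DC·CBA·BCA·D·BCA·D·DC·CBA·DC·D·CBA·DC·D·CBA·DC·D·CBA·BCA·BCA·BCA·D·D·DC·CBA·DC·D·CBA·BCA·DC·D·CBA·BCA·BCA·D·D·DC·CBA·DC·D·CBA·BCA·DC·D·CBA·BCA·BCA·D·D·DC·CBA·BCA·D·BCA·D·DC·CBA·DC·D·CBA·BCA·D·BCA·D·DC·CBA·DC·D·CBA·DC·D·CBA·BCA·BCA·BCA·D·D·DC·CBA
    A ↦ CBA
    B ↦ DC
    C ↦ D
    D ↦ BCA

A->CBA, B->DC, C->D, D->BCA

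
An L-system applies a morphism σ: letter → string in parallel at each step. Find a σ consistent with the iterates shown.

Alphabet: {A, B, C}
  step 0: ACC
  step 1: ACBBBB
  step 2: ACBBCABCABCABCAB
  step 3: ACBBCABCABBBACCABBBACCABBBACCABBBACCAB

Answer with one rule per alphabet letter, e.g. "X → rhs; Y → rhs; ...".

  step 2 ⇒ step 3: ACBBCABCABCABCAB ⇒ AC·BB·CAB·CAB·BB·AC·CAB·BB·AC·CAB·BB·AC·CAB·BB·AC·CAB
    A ↦ AC
    B ↦ CAB
    C ↦ BB

A->AC, B->CAB, C->BB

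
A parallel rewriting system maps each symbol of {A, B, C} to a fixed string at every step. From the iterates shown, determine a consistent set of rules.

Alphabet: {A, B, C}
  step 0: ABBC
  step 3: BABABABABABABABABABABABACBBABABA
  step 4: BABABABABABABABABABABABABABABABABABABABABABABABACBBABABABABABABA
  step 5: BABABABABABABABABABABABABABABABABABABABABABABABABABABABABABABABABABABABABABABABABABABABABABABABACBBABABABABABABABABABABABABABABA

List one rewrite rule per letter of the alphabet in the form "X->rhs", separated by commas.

A->BA, B->BA, C->CB

  step 4 ⇒ step 5: BABABABABABABABABABABABABABABABABABABABABABABABACBBABABABABABABA ⇒ BA·BA·BA·BA·BA·BA·BA·BA·BA·BA·BA·BA·BA·BA·BA·BA·BA·BA·BA·BA·BA·BA·BA·BA·BA·BA·BA·BA·BA·BA·BA·BA·BA·BA·BA·BA·BA·BA·BA·BA·BA·BA·BA·BA·BA·BA·BA·BA·CB·BA·BA·BA·BA·BA·BA·BA·BA·BA·BA·BA·BA·BA·BA·BA
    A ↦ BA
    B ↦ BA
    C ↦ CB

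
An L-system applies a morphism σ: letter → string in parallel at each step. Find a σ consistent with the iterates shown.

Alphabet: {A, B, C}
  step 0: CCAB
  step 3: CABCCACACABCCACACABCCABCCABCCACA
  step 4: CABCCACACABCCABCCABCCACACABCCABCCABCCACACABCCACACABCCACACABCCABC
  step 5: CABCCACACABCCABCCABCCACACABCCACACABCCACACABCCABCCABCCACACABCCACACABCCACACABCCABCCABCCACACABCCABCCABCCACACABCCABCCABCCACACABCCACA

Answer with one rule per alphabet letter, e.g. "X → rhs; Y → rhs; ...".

  step 4 ⇒ step 5: CABCCACACABCCABCCABCCACACABCCABCCABCCACACABCCACACABCCACACABCCABC ⇒ CA·BC·CA·CA·CA·BC·CA·BC·CA·BC·CA·CA·CA·BC·CA·CA·CA·BC·CA·CA·CA·BC·CA·BC·CA·BC·CA·CA·CA·BC·CA·CA·CA·BC·CA·CA·CA·BC·CA·BC·CA·BC·CA·CA·CA·BC·CA·BC·CA·BC·CA·CA·CA·BC·CA·BC·CA·BC·CA·CA·CA·BC·CA·CA
    A ↦ BC
    B ↦ CA
    C ↦ CA

A->BC, B->CA, C->CA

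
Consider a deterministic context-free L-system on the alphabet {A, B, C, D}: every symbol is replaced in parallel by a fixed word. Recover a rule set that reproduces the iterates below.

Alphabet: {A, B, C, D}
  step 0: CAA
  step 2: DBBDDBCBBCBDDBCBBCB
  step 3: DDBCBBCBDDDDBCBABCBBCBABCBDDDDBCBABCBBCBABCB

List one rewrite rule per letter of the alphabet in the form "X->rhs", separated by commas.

  step 2 ⇒ step 3: DBBDDBCBBCBDDBCBBCB ⇒ DD·BCB·BCB·DD·DD·BCB·A·BCB·BCB·A·BCB·DD·DD·BCB·A·BCB·BCB·A·BCB
    B ↦ BCB
    C ↦ A
    D ↦ DD
    A ↦ DBB  (constrained at step 0)

A->DBB, B->BCB, C->A, D->DD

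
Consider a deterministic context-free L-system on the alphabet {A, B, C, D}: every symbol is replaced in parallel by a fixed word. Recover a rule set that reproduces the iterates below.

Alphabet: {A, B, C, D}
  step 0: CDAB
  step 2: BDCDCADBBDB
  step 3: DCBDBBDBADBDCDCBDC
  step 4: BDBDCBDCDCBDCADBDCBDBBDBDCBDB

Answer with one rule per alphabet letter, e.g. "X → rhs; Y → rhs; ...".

  step 3 ⇒ step 4: DCBDBBDBADBDCDCBDC ⇒ B·DB·DC·B·DC·DC·B·DC·AD·B·DC·B·DB·B·DB·DC·B·DB
    A ↦ AD
    B ↦ DC
    C ↦ DB
    D ↦ B

A->AD, B->DC, C->DB, D->B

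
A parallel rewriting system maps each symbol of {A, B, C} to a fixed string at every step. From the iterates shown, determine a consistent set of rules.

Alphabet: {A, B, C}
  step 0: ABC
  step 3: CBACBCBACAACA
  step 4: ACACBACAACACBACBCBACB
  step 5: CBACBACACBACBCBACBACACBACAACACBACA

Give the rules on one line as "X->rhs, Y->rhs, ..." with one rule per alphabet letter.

  step 4 ⇒ step 5: ACACBACAACACBACBCBACB ⇒ CB·A·CB·A·CA·CB·A·CB·CB·A·CB·A·CA·CB·A·CA·A·CA·CB·A·CA
    A ↦ CB
    B ↦ CA
    C ↦ A

A->CB, B->CA, C->A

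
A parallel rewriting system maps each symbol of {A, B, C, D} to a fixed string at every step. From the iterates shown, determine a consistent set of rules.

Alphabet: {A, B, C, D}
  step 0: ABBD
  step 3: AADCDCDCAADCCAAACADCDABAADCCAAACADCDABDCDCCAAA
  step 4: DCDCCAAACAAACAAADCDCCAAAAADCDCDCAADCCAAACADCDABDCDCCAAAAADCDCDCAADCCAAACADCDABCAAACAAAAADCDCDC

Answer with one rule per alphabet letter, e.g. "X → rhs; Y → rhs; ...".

  step 3 ⇒ step 4: AADCDCDCAADCCAAACADCDABAADCCAAACADCDABDCDCCAAA ⇒ DC·DC·CA·AA·CA·AA·CA·AA·DC·DC·CA·AA·AA·DC·DC·DC·AA·DC·CA·AA·CA·DC·DAB·DC·DC·CA·AA·AA·DC·DC·DC·AA·DC·CA·AA·CA·DC·DAB·CA·AA·CA·AA·AA·DC·DC·DC
    A ↦ DC
    B ↦ DAB
    C ↦ AA
    D ↦ CA

A->DC, B->DAB, C->AA, D->CA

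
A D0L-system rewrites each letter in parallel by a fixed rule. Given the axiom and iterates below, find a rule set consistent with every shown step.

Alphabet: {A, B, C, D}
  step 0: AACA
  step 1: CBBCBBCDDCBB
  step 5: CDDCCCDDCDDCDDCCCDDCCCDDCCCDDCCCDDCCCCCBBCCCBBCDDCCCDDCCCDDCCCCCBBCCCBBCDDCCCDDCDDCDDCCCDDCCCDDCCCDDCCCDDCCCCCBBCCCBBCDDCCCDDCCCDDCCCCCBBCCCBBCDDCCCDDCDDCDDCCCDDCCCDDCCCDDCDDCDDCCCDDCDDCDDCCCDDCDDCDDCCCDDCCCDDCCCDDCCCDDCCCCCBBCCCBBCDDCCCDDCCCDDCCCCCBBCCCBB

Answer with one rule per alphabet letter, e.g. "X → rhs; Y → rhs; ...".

A->CBB, B->DDA, C->CDD, D->C

  step 0 ⇒ step 1: AACA ⇒ CBB·CBB·CDD·CBB
    A ↦ CBB
    C ↦ CDD
    B ↦ DDA  (constrained at step 1)
    D ↦ C  (constrained at step 1)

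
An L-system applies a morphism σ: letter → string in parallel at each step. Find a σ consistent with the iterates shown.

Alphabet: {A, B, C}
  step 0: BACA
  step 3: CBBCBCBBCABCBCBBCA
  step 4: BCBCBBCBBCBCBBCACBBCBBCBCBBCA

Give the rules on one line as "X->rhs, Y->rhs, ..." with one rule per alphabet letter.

  step 3 ⇒ step 4: CBBCBCBBCABCBCBBCA ⇒ B·CB·CB·B·CB·B·CB·CB·B·CA·CB·B·CB·B·CB·CB·B·CA
    A ↦ CA
    B ↦ CB
    C ↦ B

A->CA, B->CB, C->B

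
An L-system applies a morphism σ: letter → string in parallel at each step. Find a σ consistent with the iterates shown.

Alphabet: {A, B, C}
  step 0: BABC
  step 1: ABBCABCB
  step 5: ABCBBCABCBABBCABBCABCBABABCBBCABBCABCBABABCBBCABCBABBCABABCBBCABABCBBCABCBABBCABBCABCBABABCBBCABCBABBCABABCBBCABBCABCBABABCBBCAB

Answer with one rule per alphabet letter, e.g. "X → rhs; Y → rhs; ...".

  step 0 ⇒ step 1: BABC ⇒ AB·BC·AB·CB
    A ↦ BC
    B ↦ AB
    C ↦ CB

A->BC, B->AB, C->CB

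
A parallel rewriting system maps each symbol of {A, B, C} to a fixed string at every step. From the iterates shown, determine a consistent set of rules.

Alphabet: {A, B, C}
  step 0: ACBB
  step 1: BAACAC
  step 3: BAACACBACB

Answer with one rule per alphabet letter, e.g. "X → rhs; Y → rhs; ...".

A->B, B->AC, C->A

  step 0 ⇒ step 1: ACBB ⇒ B·A·AC·AC
    A ↦ B
    B ↦ AC
    C ↦ A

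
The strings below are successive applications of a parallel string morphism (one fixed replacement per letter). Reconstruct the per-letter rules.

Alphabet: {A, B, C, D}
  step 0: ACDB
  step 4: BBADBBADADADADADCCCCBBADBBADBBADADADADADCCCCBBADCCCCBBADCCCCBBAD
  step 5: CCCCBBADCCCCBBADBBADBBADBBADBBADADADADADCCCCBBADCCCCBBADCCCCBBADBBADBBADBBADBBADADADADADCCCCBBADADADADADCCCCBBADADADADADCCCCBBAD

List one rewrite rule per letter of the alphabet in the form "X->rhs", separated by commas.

  step 4 ⇒ step 5: BBADBBADADADADADCCCCBBADBBADBBADADADADADCCCCBBADCCCCBBADCCCCBBAD ⇒ CC·CC·B·BAD·CC·CC·B·BAD·B·BAD·B·BAD·B·BAD·B·BAD·AD·AD·AD·AD·CC·CC·B·BAD·CC·CC·B·BAD·CC·CC·B·BAD·B·BAD·B·BAD·B·BAD·B·BAD·AD·AD·AD·AD·CC·CC·B·BAD·AD·AD·AD·AD·CC·CC·B·BAD·AD·AD·AD·AD·CC·CC·B·BAD
    A ↦ B
    B ↦ CC
    C ↦ AD
    D ↦ BAD

A->B, B->CC, C->AD, D->BAD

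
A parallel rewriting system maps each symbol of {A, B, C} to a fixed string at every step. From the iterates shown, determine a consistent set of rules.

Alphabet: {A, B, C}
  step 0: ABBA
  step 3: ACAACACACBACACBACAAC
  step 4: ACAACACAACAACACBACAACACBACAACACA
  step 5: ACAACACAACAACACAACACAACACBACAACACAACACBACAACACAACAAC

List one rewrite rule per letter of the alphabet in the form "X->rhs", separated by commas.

  step 4 ⇒ step 5: ACAACACAACAACACBACAACACBACAACACA ⇒ AC·A·AC·AC·A·AC·A·AC·AC·A·AC·AC·A·AC·A·CB·AC·A·AC·AC·A·AC·A·CB·AC·A·AC·AC·A·AC·A·AC
    A ↦ AC
    B ↦ CB
    C ↦ A

A->AC, B->CB, C->A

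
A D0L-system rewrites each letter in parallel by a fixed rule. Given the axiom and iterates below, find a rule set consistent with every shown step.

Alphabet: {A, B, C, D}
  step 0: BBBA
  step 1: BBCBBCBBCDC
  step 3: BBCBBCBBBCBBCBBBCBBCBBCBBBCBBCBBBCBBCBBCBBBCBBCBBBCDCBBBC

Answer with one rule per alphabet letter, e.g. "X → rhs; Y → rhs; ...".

  step 0 ⇒ step 1: BBBA ⇒ BBC·BBC·BBC·DC
    A ↦ DC
    B ↦ BBC
    C ↦ B  (constrained at step 1)
    D ↦ AC  (constrained at step 1)

A->DC, B->BBC, C->B, D->AC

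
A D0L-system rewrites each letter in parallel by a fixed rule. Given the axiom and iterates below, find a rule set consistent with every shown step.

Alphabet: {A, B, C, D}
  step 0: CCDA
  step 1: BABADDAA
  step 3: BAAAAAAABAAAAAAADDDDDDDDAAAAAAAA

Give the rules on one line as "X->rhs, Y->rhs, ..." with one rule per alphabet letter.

  step 0 ⇒ step 1: CCDA ⇒ BA·BA·DD·AA
    A ↦ AA
    C ↦ BA
    D ↦ DD
    B ↦ CA  (constrained at step 1)

A->AA, B->CA, C->BA, D->DD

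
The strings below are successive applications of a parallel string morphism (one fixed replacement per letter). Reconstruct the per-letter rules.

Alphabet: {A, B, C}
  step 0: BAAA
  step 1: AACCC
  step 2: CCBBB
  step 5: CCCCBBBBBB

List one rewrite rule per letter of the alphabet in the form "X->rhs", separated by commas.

  step 1 ⇒ step 2: AACCC ⇒ C·C·B·B·B
    A ↦ C
    C ↦ B
  step 0 ⇒ step 1: BAAA ⇒ AA·C·C·C
    B ↦ AA

A->C, B->AA, C->B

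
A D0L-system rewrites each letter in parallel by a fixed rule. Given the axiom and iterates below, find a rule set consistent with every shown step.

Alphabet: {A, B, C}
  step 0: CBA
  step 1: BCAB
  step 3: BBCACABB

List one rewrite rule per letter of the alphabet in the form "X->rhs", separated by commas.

  step 0 ⇒ step 1: CBA ⇒ B·CA·B
    A ↦ B
    B ↦ CA
    C ↦ B

A->B, B->CA, C->B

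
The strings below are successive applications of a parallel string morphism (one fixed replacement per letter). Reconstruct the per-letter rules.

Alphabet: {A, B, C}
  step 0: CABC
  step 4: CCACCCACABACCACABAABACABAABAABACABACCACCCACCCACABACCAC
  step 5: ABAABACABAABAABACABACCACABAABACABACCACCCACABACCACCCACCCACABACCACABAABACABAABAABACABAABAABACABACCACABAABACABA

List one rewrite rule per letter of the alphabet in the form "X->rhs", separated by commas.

A->C, B->CA, C->ABA

  step 4 ⇒ step 5: CCACCCACABACCACABAABACABAABAABACABACCACCCACCCACABACCAC ⇒ ABA·ABA·C·ABA·ABA·ABA·C·ABA·C·CA·C·ABA·ABA·C·ABA·C·CA·C·C·CA·C·ABA·C·CA·C·C·CA·C·C·CA·C·ABA·C·CA·C·ABA·ABA·C·ABA·ABA·ABA·C·ABA·ABA·ABA·C·ABA·C·CA·C·ABA·ABA·C·ABA
    A ↦ C
    B ↦ CA
    C ↦ ABA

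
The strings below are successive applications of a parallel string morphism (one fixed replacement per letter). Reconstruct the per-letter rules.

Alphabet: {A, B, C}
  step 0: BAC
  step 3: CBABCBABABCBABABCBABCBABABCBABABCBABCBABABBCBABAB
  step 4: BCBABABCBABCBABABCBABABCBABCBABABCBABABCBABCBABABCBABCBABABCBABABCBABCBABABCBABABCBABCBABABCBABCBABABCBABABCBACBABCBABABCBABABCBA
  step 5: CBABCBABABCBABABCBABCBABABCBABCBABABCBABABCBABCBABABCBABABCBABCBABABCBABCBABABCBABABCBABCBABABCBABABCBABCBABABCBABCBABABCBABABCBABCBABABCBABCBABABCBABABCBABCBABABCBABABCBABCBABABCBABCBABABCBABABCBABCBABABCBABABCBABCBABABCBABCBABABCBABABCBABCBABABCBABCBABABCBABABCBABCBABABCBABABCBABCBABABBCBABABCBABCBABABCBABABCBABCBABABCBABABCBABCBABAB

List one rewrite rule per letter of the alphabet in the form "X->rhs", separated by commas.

  step 4 ⇒ step 5: BCBABABCBABCBABABCBABABCBABCBABABCBABABCBABCBABABCBABCBABABCBABABCBABCBABABCBABABCBABCBABABCBABCBABABCBABABCBACBABCBABABCBABABCBA ⇒ CBA·B·CBA·BAB·CBA·BAB·CBA·B·CBA·BAB·CBA·B·CBA·BAB·CBA·BAB·CBA·B·CBA·BAB·CBA·BAB·CBA·B·CBA·BAB·CBA·B·CBA·BAB·CBA·BAB·CBA·B·CBA·BAB·CBA·BAB·CBA·B·CBA·BAB·CBA·B·CBA·BAB·CBA·BAB·CBA·B·CBA·BAB·CBA·B·CBA·BAB·CBA·BAB·CBA·B·CBA·BAB·CBA·BAB·CBA·B·CBA·BAB·CBA·B·CBA·BAB·CBA·BAB·CBA·B·CBA·BAB·CBA·BAB·CBA·B·CBA·BAB·CBA·B·CBA·BAB·CBA·BAB·CBA·B·CBA·BAB·CBA·B·CBA·BAB·CBA·BAB·CBA·B·CBA·BAB·CBA·BAB·CBA·B·CBA·BAB·B·CBA·BAB·CBA·B·CBA·BAB·CBA·BAB·CBA·B·CBA·BAB·CBA·BAB·CBA·B·CBA·BAB
    A ↦ BAB
    B ↦ CBA
    C ↦ B

A->BAB, B->CBA, C->B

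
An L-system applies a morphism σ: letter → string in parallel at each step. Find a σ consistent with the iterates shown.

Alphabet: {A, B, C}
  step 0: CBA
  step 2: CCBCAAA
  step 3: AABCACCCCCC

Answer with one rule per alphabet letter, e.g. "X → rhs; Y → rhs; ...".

  step 2 ⇒ step 3: CCBCAAA ⇒ A·A·BC·A·CC·CC·CC
    A ↦ CC
    B ↦ BC
    C ↦ A

A->CC, B->BC, C->A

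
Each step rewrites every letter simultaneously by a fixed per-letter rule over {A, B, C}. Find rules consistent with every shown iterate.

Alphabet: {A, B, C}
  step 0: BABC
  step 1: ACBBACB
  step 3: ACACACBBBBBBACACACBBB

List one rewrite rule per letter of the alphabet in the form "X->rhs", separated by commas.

  step 0 ⇒ step 1: BABC ⇒ AC·BB·AC·B
    A ↦ BB
    B ↦ AC
    C ↦ B

A->BB, B->AC, C->B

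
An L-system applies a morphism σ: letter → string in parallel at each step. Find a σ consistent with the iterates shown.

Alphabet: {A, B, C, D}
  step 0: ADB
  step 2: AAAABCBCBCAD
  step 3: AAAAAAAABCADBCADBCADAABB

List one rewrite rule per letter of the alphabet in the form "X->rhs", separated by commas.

  step 2 ⇒ step 3: AAAABCBCBCAD ⇒ AA·AA·AA·AA·BC·AD·BC·AD·BC·AD·AA·BB
    A ↦ AA
    B ↦ BC
    C ↦ AD
    D ↦ BB

A->AA, B->BC, C->AD, D->BB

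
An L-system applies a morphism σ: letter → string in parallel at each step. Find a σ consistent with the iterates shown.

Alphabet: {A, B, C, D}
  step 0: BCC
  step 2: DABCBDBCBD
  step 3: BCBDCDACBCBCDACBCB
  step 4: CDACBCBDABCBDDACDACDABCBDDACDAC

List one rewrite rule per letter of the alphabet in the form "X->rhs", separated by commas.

  step 3 ⇒ step 4: BCBDCDACBCBCDACBCB ⇒ C·DA·C·BCB·DA·BCB·D·DA·C·DA·C·DA·BCB·D·DA·C·DA·C
    A ↦ D
    B ↦ C
    C ↦ DA
    D ↦ BCB

A->D, B->C, C->DA, D->BCB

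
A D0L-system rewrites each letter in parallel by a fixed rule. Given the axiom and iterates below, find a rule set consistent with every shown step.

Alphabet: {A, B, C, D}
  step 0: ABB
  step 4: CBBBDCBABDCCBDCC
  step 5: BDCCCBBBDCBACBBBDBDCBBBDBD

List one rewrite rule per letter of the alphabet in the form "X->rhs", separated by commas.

A->BA, B->C, C->BD, D->BB

  step 4 ⇒ step 5: CBBBDCBABDCCBDCC ⇒ BD·C·C·C·BB·BD·C·BA·C·BB·BD·BD·C·BB·BD·BD
    A ↦ BA
    B ↦ C
    C ↦ BD
    D ↦ BB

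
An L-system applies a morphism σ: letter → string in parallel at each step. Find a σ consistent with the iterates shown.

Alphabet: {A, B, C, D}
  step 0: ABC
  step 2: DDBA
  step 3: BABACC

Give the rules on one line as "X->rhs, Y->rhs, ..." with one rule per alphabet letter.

A->C, B->C, C->D, D->BA

  step 2 ⇒ step 3: DDBA ⇒ BA·BA·C·C
    A ↦ C
    B ↦ C
    D ↦ BA
    C ↦ D  (constrained at step 0)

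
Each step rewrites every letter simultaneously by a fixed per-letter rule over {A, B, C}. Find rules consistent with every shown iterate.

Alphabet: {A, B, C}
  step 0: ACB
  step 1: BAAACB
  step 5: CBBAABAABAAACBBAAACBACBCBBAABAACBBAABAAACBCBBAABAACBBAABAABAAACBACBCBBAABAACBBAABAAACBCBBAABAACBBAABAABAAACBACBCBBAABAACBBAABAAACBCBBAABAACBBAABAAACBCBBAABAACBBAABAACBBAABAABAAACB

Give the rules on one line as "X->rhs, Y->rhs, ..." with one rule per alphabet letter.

A->BAA, B->CB, C->A

  step 0 ⇒ step 1: ACB ⇒ BAA·A·CB
    A ↦ BAA
    B ↦ CB
    C ↦ A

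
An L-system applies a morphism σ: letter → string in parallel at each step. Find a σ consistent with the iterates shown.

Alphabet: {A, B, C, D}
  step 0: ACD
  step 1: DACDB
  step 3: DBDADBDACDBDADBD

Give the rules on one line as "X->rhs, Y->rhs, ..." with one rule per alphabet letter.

  step 0 ⇒ step 1: ACD ⇒ D·AC·DB
    A ↦ D
    C ↦ AC
    D ↦ DB
    B ↦ DA  (constrained at step 1)

A->D, B->DA, C->AC, D->DB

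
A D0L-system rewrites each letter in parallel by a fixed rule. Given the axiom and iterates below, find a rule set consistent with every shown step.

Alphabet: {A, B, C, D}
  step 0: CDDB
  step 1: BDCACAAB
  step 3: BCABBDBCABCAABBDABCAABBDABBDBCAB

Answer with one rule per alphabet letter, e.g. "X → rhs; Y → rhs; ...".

A->BC, B->AB, C->BD, D->CA

  step 0 ⇒ step 1: CDDB ⇒ BD·CA·CA·AB
    B ↦ AB
    C ↦ BD
    D ↦ CA
    A ↦ BC  (constrained at step 1)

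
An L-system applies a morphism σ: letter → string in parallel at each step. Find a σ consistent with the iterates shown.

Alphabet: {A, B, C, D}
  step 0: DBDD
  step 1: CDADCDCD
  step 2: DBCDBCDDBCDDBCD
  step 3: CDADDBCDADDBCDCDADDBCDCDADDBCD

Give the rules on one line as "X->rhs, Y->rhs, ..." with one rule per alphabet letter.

A->B, B->AD, C->DB, D->CD

  step 2 ⇒ step 3: DBCDBCDDBCDDBCD ⇒ CD·AD·DB·CD·AD·DB·CD·CD·AD·DB·CD·CD·AD·DB·CD
    B ↦ AD
    C ↦ DB
    D ↦ CD
  step 1 ⇒ step 2: CDADCDCD ⇒ DB·CD·B·CD·DB·CD·DB·CD
    A ↦ B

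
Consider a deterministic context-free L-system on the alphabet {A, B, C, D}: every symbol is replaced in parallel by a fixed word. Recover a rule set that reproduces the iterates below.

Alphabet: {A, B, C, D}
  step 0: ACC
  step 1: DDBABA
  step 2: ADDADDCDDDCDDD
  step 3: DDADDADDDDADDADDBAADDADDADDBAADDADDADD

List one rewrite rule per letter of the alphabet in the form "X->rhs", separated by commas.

  step 2 ⇒ step 3: ADDADDCDDDCDDD ⇒ DD·ADD·ADD·DD·ADD·ADD·BA·ADD·ADD·ADD·BA·ADD·ADD·ADD
    A ↦ DD
    C ↦ BA
    D ↦ ADD
  step 1 ⇒ step 2: DDBABA ⇒ ADD·ADD·CD·DD·CD·DD
    B ↦ CD

A->DD, B->CD, C->BA, D->ADD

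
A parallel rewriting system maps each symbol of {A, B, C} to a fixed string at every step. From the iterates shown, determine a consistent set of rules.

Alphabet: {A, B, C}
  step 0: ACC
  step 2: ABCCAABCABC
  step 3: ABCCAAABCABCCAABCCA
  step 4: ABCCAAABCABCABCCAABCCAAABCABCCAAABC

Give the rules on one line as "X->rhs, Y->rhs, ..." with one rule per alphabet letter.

  step 3 ⇒ step 4: ABCCAAABCABCCAABCCA ⇒ ABC·C·A·A·ABC·ABC·ABC·C·A·ABC·C·A·A·ABC·ABC·C·A·A·ABC
    A ↦ ABC
    B ↦ C
    C ↦ A

A->ABC, B->C, C->A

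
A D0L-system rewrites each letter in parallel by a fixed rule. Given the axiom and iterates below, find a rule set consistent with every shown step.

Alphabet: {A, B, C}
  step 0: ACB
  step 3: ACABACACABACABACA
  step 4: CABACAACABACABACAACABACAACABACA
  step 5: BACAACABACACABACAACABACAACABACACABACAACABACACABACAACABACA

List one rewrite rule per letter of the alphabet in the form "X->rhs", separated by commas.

  step 4 ⇒ step 5: CABACAACABACABACAACABACAACABACA ⇒ BA·CA·A·CA·BA·CA·CA·BA·CA·A·CA·BA·CA·A·CA·BA·CA·CA·BA·CA·A·CA·BA·CA·CA·BA·CA·A·CA·BA·CA
    A ↦ CA
    B ↦ A
    C ↦ BA

A->CA, B->A, C->BA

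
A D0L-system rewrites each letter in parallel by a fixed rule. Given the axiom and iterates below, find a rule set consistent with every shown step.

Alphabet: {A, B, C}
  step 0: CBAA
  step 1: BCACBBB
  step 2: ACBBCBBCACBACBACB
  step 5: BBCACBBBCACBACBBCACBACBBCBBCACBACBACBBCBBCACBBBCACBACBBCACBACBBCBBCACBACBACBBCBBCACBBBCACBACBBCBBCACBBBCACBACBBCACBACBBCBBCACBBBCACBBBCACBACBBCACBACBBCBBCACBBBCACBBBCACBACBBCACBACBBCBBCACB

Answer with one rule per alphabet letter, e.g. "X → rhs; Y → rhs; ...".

A->B, B->ACB, C->BC

  step 1 ⇒ step 2: BCACBBB ⇒ ACB·BC·B·BC·ACB·ACB·ACB
    A ↦ B
    B ↦ ACB
    C ↦ BC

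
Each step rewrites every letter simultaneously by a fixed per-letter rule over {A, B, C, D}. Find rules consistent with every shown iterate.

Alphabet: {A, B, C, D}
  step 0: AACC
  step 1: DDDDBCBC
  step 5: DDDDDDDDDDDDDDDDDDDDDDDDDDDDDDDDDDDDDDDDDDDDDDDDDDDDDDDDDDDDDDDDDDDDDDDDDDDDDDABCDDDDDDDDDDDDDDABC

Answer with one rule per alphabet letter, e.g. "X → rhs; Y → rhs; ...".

A->DD, B->A, C->BC, D->DD

  step 0 ⇒ step 1: AACC ⇒ DD·DD·BC·BC
    A ↦ DD
    C ↦ BC
    B ↦ A  (constrained at step 1)
    D ↦ DD  (constrained at step 1)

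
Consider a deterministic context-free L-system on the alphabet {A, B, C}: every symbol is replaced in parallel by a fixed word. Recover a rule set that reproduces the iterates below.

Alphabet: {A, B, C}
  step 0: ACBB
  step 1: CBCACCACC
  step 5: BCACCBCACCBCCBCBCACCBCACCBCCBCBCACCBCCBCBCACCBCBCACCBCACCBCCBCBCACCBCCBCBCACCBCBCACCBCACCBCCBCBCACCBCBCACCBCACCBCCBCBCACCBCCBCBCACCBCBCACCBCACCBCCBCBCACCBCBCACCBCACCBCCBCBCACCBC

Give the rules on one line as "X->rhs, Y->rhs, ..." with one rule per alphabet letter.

A->C, B->ACC, C->BC

  step 0 ⇒ step 1: ACBB ⇒ C·BC·ACC·ACC
    A ↦ C
    B ↦ ACC
    C ↦ BC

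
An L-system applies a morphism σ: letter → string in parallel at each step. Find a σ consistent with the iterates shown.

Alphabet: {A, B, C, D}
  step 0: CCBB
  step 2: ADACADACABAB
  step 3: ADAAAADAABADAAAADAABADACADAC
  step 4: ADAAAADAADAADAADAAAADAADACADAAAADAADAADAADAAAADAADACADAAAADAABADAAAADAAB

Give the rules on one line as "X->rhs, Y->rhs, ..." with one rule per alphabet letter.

  step 3 ⇒ step 4: ADAAAADAABADAAAADAABADACADAC ⇒ ADA·AA·ADA·ADA·ADA·ADA·AA·ADA·ADA·C·ADA·AA·ADA·ADA·ADA·ADA·AA·ADA·ADA·C·ADA·AA·ADA·AB·ADA·AA·ADA·AB
    A ↦ ADA
    B ↦ C
    C ↦ AB
    D ↦ AA

A->ADA, B->C, C->AB, D->AA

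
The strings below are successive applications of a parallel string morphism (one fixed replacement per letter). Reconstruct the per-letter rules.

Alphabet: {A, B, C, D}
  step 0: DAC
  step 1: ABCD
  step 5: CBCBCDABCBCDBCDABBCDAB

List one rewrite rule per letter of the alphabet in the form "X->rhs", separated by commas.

A->C, B->BC, C->D, D->AB

  step 0 ⇒ step 1: DAC ⇒ AB·C·D
    A ↦ C
    C ↦ D
    D ↦ AB
    B ↦ BC  (constrained at step 1)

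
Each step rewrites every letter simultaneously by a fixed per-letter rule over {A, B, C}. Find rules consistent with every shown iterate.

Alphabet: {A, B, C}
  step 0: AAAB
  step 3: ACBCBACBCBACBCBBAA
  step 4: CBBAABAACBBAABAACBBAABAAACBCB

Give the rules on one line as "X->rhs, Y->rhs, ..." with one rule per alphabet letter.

A->CB, B->A, C->BA

  step 3 ⇒ step 4: ACBCBACBCBACBCBBAA ⇒ CB·BA·A·BA·A·CB·BA·A·BA·A·CB·BA·A·BA·A·A·CB·CB
    A ↦ CB
    B ↦ A
    C ↦ BA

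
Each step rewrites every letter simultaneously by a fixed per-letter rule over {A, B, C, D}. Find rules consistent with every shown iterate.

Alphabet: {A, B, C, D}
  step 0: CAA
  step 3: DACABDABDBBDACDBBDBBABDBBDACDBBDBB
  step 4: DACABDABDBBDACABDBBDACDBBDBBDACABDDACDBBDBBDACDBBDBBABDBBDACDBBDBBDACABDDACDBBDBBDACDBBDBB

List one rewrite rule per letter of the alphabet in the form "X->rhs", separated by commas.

  step 3 ⇒ step 4: DACABDABDBBDACDBBDBBABDBBDACDBBDBB ⇒ DAC·AB·D·AB·DBB·DAC·AB·DBB·DAC·DBB·DBB·DAC·AB·D·DAC·DBB·DBB·DAC·DBB·DBB·AB·DBB·DAC·DBB·DBB·DAC·AB·D·DAC·DBB·DBB·DAC·DBB·DBB
    A ↦ AB
    B ↦ DBB
    C ↦ D
    D ↦ DAC

A->AB, B->DBB, C->D, D->DAC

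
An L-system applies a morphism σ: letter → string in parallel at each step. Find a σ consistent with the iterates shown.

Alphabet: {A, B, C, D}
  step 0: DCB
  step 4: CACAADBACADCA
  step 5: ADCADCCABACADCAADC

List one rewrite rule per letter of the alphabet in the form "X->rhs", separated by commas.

A->C, B->BA, C->AD, D->A

  step 4 ⇒ step 5: CACAADBACADCA ⇒ AD·C·AD·C·C·A·BA·C·AD·C·A·AD·C
    A ↦ C
    B ↦ BA
    C ↦ AD
    D ↦ A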